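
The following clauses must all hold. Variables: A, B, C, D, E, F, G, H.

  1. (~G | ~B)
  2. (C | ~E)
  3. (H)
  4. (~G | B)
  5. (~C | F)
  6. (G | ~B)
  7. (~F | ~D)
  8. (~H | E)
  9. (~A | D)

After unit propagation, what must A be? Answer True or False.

False

Unit clause (H) sets H = True.
In (~H | E), ~H is now false; E must hold, so E = True.
(~E | C) with E = True leaves only C, so C = True.
In (~C | F), ~C is now false; F must hold, so F = True.
In (~D | ~F), ~F is now false; ~D must hold, so D = False.
(~A | D) with D = False leaves only ~A, so A = False.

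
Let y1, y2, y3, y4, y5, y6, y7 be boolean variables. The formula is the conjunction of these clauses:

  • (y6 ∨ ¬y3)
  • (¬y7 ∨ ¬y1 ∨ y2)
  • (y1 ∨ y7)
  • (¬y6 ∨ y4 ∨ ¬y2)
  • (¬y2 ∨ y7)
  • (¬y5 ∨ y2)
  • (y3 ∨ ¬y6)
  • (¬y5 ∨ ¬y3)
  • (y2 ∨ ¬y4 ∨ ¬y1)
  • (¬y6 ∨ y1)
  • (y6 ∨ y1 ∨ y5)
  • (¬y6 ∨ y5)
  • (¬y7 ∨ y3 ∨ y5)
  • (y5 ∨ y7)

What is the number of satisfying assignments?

The models are:
  y1=F y2=T y3=F y4=F y5=T y6=F y7=T
  y1=F y2=T y3=F y4=T y5=T y6=F y7=T
  y1=T y2=T y3=F y4=F y5=T y6=F y7=T
  y1=T y2=T y3=F y4=T y5=T y6=F y7=T
Count: 4.

4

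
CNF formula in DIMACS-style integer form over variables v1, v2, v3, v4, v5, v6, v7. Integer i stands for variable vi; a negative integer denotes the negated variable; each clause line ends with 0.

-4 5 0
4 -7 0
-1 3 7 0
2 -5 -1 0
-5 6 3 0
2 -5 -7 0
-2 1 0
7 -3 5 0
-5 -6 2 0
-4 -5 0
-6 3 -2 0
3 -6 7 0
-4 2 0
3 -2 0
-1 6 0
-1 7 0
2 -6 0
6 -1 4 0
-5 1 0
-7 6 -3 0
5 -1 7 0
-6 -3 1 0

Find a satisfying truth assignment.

Set v1 = False and propagate.
  then v2 is forced to False.
  then v4 is forced to False.
  then v7 is forced to False.
  then v6 is forced to False.
  then v5 is forced to False.
  then v3 is forced to False.

v1=F  v2=F  v3=F  v4=F  v5=F  v6=F  v7=F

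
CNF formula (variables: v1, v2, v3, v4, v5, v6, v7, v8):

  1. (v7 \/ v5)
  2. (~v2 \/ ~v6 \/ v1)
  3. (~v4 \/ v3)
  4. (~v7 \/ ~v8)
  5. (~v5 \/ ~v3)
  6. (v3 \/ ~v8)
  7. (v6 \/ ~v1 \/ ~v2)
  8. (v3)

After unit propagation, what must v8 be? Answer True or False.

(v3) is a unit clause: v3 = True.
(~v5 \/ ~v3): since v3 = True, the clause reduces to (~v5). v5 = False.
(v7 \/ v5) with v5 = False leaves only v7, so v7 = True.
In (~v8 \/ ~v7), ~v7 is now false; ~v8 must hold, so v8 = False.

False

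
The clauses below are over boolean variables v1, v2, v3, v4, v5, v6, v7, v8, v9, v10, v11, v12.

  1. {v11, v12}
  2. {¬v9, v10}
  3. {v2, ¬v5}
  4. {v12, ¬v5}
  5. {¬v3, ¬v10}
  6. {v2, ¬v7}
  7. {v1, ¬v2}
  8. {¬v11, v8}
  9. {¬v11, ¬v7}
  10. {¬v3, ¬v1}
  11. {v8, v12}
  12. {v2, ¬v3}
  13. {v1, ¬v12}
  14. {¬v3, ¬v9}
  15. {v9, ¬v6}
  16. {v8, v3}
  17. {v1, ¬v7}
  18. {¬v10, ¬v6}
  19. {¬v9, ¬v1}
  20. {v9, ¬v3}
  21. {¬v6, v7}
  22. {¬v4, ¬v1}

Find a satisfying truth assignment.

v1=True, v2=False, v3=False, v4=False, v5=False, v6=False, v7=False, v8=True, v9=False, v10=False, v11=True, v12=False

v4 occurs only negated in the remaining clauses — set v4 = False.
Pure literal: v5 appears only negated; assign v5 = False.
Try v1 = True.
  then v3 is forced to False.
  then v8 is forced to True.
  then v9 is forced to False.
  then v6 is forced to False.
Set v2 = False and propagate.
  then v7 is forced to False.
Branch on v11: take v11 = True.
v10, v12 are now unconstrained; take v10 = False, v12 = False.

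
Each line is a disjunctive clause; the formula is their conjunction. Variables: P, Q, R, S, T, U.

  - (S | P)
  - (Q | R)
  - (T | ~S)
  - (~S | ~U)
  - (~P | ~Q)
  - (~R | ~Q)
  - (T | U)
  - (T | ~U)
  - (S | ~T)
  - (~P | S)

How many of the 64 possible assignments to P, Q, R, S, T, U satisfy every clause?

3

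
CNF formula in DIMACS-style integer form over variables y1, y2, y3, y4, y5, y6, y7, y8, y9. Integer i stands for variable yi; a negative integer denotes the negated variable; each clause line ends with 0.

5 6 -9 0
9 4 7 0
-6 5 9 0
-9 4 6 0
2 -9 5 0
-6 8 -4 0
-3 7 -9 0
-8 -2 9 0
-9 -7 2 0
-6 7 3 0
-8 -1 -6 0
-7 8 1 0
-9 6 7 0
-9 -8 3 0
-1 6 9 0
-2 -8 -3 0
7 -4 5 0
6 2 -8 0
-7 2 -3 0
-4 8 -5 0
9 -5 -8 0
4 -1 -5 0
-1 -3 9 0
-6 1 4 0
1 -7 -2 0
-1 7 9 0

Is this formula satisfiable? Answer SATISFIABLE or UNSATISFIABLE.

SATISFIABLE

Try y1 = True.
Set y2 = True and propagate.
The remaining clauses are satisfied by y3 = True, y4 = False, y5 = False, y6 = True, y7 = True, y8 = False, y9 = True.
So y1=T  y2=T  y3=T  y4=F  y5=F  y6=T  y7=T  y8=F  y9=T is a satisfying assignment.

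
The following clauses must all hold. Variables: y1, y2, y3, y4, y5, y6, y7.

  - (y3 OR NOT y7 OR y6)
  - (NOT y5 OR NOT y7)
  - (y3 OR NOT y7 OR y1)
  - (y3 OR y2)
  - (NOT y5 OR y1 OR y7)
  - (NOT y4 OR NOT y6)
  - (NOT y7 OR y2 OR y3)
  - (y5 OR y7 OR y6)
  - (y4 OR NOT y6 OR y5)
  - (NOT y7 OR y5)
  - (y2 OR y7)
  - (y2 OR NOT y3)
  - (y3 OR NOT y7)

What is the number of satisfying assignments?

6

Satisfying assignments:
  y1=1 y2=1 y3=0 y4=0 y5=1 y6=0 y7=0
  y1=1 y2=1 y3=0 y4=0 y5=1 y6=1 y7=0
  y1=1 y2=1 y3=0 y4=1 y5=1 y6=0 y7=0
  y1=1 y2=1 y3=1 y4=0 y5=1 y6=0 y7=0
  y1=1 y2=1 y3=1 y4=0 y5=1 y6=1 y7=0
  y1=1 y2=1 y3=1 y4=1 y5=1 y6=0 y7=0
Count: 6.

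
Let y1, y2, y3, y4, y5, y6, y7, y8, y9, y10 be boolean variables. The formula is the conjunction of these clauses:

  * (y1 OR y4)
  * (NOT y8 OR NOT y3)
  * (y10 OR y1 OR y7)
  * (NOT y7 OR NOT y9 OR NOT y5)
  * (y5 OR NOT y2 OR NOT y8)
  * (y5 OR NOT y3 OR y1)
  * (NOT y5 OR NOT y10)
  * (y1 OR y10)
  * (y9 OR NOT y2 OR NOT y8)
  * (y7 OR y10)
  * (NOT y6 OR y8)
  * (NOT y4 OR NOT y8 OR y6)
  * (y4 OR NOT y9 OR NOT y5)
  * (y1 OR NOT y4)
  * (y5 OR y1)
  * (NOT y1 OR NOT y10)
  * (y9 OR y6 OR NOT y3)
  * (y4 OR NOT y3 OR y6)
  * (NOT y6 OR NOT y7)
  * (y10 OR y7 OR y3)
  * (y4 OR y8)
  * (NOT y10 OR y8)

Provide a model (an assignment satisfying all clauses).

y1 = T, y2 = F, y3 = F, y4 = T, y5 = T, y6 = F, y7 = T, y8 = F, y9 = F, y10 = F

Check each clause:
  1. (y4 OR y1) — y1 is true.
  2. (NOT y8 OR NOT y3) — NOT y8 is true.
  3. (y7 OR y1 OR y10) — y1 is true.
  4. (NOT y7 OR NOT y9 OR NOT y5) — NOT y9 is true.
  5. (NOT y8 OR y5 OR NOT y2) — NOT y8 is true.
  6. (y1 OR y5 OR NOT y3) — y1 is true.
  7. (NOT y5 OR NOT y10) — NOT y10 is true.
  8. (y10 OR y1) — y1 is true.
  9. (NOT y8 OR y9 OR NOT y2) — NOT y8 is true.
  10. (y10 OR y7) — y7 is true.
  11. (y8 OR NOT y6) — NOT y6 is true.
  12. (NOT y4 OR y6 OR NOT y8) — NOT y8 is true.
  13. (NOT y9 OR NOT y5 OR y4) — y4 is true.
  14. (y1 OR NOT y4) — y1 is true.
  15. (y5 OR y1) — y1 is true.
  16. (NOT y10 OR NOT y1) — NOT y10 is true.
  17. (NOT y3 OR y6 OR y9) — NOT y3 is true.
  18. (y6 OR NOT y3 OR y4) — y4 is true.
  19. (NOT y7 OR NOT y6) — NOT y6 is true.
  20. (y7 OR y10 OR y3) — y7 is true.
  21. (y8 OR y4) — y4 is true.
  22. (NOT y10 OR y8) — NOT y10 is true.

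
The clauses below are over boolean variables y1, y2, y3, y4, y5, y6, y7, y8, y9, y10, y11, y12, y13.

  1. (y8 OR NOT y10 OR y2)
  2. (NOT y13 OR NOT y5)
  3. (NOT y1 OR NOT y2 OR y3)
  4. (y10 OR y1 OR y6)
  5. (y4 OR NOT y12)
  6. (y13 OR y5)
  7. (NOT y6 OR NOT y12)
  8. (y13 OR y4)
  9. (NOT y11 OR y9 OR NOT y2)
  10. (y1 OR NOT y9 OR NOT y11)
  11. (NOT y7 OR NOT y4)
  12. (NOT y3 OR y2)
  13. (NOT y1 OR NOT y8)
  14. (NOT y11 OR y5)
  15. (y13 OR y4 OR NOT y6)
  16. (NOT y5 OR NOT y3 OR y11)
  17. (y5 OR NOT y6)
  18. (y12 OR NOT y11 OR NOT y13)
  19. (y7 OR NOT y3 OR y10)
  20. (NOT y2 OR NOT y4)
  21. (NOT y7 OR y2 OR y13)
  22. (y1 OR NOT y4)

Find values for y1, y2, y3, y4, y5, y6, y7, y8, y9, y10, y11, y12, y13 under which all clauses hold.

y1=T, y2=F, y3=F, y4=T, y5=T, y6=T, y7=F, y8=F, y9=F, y10=F, y11=F, y12=F, y13=F

Branch on y1: take y1 = True.
  then y8 is forced to False.
Try y2 = False.
  then y10 is forced to False.
  then y3 is forced to False.
The remaining clauses are satisfied by y4 = True, y5 = True, y6 = True, y7 = False, y9 = False, y11 = False, y12 = False, y13 = False.
Check each clause:
  1. (NOT y10 OR y2 OR y8) — NOT y10 is true.
  2. (NOT y13 OR NOT y5) — NOT y13 is true.
  3. (y3 OR NOT y1 OR NOT y2) — NOT y2 is true.
  4. (y10 OR y6 OR y1) — y1 is true.
  5. (y4 OR NOT y12) — y4 is true.
  6. (y5 OR y13) — y5 is true.
  7. (NOT y12 OR NOT y6) — NOT y12 is true.
  8. (y4 OR y13) — y4 is true.
  9. (NOT y2 OR NOT y11 OR y9) — NOT y11 is true.
  10. (y1 OR NOT y11 OR NOT y9) — y1 is true.
  11. (NOT y4 OR NOT y7) — NOT y7 is true.
  12. (y2 OR NOT y3) — NOT y3 is true.
  13. (NOT y1 OR NOT y8) — NOT y8 is true.
  14. (y5 OR NOT y11) — y5 is true.
  15. (y4 OR NOT y6 OR y13) — y4 is true.
  16. (NOT y5 OR NOT y3 OR y11) — NOT y3 is true.
  17. (NOT y6 OR y5) — y5 is true.
  18. (NOT y13 OR NOT y11 OR y12) — NOT y13 is true.
  19. (y7 OR NOT y3 OR y10) — NOT y3 is true.
  20. (NOT y4 OR NOT y2) — NOT y2 is true.
  21. (NOT y7 OR y13 OR y2) — NOT y7 is true.
  22. (y1 OR NOT y4) — y1 is true.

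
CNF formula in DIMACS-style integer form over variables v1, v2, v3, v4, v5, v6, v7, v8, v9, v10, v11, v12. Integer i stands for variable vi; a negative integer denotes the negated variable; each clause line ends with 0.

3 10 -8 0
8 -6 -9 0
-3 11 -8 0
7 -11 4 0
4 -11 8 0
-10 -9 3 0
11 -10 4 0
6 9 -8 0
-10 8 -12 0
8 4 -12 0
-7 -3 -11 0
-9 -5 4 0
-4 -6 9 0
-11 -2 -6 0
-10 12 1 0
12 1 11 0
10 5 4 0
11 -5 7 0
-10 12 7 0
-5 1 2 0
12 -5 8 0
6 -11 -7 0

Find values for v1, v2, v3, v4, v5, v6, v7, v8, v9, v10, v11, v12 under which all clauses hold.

v1=T, v2=T, v3=T, v4=T, v5=F, v6=F, v7=F, v8=F, v9=T, v10=F, v11=F, v12=T

v1 occurs only positively in the remaining clauses — set v1 = True.
Set v2 = True and propagate.
For the remaining variables, v3 = True, v4 = True, v5 = False, v6 = False, v7 = False, v8 = False, v9 = True, v10 = False, v11 = False, v12 = True works.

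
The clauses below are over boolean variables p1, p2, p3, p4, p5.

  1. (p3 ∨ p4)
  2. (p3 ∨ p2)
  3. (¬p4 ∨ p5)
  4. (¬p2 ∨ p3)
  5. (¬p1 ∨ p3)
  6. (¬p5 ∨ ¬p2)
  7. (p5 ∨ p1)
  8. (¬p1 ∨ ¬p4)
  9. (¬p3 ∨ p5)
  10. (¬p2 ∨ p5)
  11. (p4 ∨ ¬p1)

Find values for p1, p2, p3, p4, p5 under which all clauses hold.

p1=F, p2=F, p3=T, p4=T, p5=T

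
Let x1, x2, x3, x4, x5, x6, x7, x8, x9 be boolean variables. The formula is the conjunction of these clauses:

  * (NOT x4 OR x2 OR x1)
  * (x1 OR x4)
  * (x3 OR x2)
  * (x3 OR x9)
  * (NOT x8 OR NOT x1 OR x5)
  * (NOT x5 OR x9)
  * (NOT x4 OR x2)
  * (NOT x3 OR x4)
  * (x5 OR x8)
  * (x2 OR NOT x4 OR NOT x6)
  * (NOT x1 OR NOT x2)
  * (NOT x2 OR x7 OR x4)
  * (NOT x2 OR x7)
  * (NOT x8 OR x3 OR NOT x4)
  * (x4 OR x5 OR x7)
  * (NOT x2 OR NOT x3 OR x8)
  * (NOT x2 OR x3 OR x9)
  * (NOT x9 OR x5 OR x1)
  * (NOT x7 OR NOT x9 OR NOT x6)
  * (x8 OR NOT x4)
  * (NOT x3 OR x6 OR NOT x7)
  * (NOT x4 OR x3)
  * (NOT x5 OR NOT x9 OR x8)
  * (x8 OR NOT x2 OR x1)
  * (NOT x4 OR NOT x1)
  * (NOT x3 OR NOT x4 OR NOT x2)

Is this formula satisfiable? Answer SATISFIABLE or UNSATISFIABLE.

UNSATISFIABLE

x4 = True:
  propagation gives x2=True, x1=False, x7=True, x8=True; an empty clause results — contradiction.
x4 = False:
  propagation gives x1=True, x3=False, x2=True; an empty clause results — contradiction.
Every branch closes, so no satisfying assignment exists.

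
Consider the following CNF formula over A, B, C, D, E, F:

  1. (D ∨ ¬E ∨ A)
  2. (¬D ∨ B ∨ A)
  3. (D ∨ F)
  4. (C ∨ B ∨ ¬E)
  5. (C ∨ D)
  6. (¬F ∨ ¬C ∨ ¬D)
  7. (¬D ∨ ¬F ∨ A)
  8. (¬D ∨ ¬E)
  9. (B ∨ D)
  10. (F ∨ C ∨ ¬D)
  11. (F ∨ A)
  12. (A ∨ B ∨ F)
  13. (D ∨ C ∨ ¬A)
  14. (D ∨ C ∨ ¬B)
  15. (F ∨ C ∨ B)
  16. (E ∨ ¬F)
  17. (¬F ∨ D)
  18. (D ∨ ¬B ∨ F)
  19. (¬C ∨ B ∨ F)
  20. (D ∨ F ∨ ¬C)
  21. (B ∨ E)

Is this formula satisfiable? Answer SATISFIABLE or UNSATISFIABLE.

Set A = True and propagate.
For the remaining variables, B = True, C = True, D = True, E = False, F = False works.
So A=True, B=True, C=True, D=True, E=False, F=False is a satisfying assignment.

SATISFIABLE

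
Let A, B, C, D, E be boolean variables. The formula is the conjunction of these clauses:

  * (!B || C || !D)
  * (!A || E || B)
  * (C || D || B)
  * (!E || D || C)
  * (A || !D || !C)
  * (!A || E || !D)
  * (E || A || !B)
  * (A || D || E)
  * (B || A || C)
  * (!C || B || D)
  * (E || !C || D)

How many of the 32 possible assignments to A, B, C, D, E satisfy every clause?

6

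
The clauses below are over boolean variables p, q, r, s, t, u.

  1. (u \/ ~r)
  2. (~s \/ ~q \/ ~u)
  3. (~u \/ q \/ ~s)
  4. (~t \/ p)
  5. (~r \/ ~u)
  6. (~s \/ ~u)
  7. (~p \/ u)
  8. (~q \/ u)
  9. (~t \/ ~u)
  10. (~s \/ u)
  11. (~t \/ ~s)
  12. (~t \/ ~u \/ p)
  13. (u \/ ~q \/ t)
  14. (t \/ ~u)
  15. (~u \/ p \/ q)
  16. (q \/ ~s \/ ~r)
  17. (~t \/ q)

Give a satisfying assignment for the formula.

p=False, q=False, r=False, s=False, t=False, u=False

Pure literal: r appears only negated; assign r = False.
Pure literal: s appears only negated; assign s = False.
Set p = False and propagate.
  then t is forced to False.
  then u is forced to False.
  then q is forced to False.
Every clause has at least one true literal under this assignment.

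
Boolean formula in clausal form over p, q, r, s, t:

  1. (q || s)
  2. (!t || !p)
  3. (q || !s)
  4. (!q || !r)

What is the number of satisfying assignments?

Satisfying assignments:
  p=0 q=1 r=0 s=0 t=0
  p=0 q=1 r=0 s=0 t=1
  p=0 q=1 r=0 s=1 t=0
  p=0 q=1 r=0 s=1 t=1
  p=1 q=1 r=0 s=0 t=0
  p=1 q=1 r=0 s=1 t=0
That's 6 in total.

6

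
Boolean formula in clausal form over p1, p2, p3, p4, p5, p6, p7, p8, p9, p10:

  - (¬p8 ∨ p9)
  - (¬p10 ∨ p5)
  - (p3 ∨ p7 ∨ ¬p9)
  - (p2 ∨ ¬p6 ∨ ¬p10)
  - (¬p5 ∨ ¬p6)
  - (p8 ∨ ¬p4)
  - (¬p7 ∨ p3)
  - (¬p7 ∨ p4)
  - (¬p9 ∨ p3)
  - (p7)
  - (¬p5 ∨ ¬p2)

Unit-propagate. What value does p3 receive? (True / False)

True

Unit clause (p7) sets p7 = True.
(p3 ∨ ¬p7): since p7 = True, the clause reduces to (p3). p3 = True.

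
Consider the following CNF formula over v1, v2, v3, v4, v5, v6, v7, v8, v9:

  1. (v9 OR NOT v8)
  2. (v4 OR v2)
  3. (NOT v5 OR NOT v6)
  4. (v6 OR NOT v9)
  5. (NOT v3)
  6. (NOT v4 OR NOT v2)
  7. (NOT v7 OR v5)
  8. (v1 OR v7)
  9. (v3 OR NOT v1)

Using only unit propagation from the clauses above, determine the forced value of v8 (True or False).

False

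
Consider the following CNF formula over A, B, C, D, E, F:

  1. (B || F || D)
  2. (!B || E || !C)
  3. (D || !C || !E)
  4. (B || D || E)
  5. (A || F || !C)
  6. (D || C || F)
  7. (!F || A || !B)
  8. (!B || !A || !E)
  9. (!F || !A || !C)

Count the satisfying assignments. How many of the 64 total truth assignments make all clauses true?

19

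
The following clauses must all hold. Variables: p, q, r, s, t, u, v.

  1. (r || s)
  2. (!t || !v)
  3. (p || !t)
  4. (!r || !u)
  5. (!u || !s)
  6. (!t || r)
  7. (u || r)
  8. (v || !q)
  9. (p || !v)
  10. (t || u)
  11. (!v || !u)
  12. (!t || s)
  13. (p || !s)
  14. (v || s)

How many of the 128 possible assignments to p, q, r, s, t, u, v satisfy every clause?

The models are:
  p=T q=F r=T s=T t=T u=F v=F
That's 1 in total.

1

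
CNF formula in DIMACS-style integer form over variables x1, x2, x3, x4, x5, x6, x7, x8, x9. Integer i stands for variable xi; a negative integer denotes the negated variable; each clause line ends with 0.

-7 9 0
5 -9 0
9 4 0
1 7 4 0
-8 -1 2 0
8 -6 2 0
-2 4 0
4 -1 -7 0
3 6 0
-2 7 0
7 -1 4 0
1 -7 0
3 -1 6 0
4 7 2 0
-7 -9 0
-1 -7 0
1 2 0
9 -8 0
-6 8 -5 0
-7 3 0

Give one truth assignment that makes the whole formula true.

x1=True, x2=False, x3=True, x4=True, x5=True, x6=False, x7=False, x8=False, x9=True

x3 occurs only positively in the remaining clauses — set x3 = True.
x4 occurs only positively in the remaining clauses — set x4 = True.
Try x1 = True.
  then x7 is forced to False.
  then x2 is forced to False.
  then x8 is forced to False.
  then x6 is forced to False.
Set x5 = True and propagate.
x9 is now unconstrained; take x9 = True.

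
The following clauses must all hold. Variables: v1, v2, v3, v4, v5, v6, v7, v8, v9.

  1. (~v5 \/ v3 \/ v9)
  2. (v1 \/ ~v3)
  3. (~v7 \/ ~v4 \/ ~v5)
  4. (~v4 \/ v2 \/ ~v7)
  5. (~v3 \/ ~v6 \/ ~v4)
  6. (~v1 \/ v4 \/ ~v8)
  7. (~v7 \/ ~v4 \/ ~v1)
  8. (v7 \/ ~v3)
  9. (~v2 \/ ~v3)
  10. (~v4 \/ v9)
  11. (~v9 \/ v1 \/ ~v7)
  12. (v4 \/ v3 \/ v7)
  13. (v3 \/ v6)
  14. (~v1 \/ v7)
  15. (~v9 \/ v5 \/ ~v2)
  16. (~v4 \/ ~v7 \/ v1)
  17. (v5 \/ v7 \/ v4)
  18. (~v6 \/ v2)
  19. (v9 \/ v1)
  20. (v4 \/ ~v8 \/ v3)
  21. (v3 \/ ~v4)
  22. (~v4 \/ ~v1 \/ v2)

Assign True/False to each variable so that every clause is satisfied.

v1=True, v2=False, v3=True, v4=False, v5=False, v6=False, v7=True, v8=False, v9=True

Pure literal: v8 appears only negated; assign v8 = False.
Try v1 = True.
  then v7 is forced to True.
  then v4 is forced to False.
The remaining clauses are satisfied by v2 = False, v3 = True, v5 = False, v6 = False, v9 = True.
Check each clause:
  1. (~v5 \/ v3 \/ v9) — v3 is true.
  2. (v1 \/ ~v3) — v1 is true.
  3. (~v4 \/ ~v5 \/ ~v7) — ~v5 is true.
  4. (~v4 \/ ~v7 \/ v2) — ~v4 is true.
  5. (~v6 \/ ~v4 \/ ~v3) — ~v6 is true.
  6. (~v1 \/ v4 \/ ~v8) — ~v8 is true.
  7. (~v4 \/ ~v7 \/ ~v1) — ~v4 is true.
  8. (~v3 \/ v7) — v7 is true.
  9. (~v3 \/ ~v2) — ~v2 is true.
  10. (v9 \/ ~v4) — v9 is true.
  11. (~v9 \/ v1 \/ ~v7) — v1 is true.
  12. (v4 \/ v7 \/ v3) — v3 is true.
  13. (v6 \/ v3) — v3 is true.
  14. (~v1 \/ v7) — v7 is true.
  15. (v5 \/ ~v2 \/ ~v9) — ~v2 is true.
  16. (~v7 \/ ~v4 \/ v1) — ~v4 is true.
  17. (v7 \/ v5 \/ v4) — v7 is true.
  18. (~v6 \/ v2) — ~v6 is true.
  19. (v9 \/ v1) — v9 is true.
  20. (v4 \/ v3 \/ ~v8) — ~v8 is true.
  21. (~v4 \/ v3) — v3 is true.
  22. (~v1 \/ v2 \/ ~v4) — ~v4 is true.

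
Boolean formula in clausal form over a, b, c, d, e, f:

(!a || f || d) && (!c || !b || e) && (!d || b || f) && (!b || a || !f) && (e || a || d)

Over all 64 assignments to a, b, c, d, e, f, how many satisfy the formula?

30

Case analysis on a and b:
  a=T, b=T: 9 of the 16 assignments to (c,d,e,f) work.
  a=T, b=F: forces f=T; c, d, e free → 2^3 = 8.
  a=F, b=T: 5 of the 16 assignments to (c,d,e,f) work.
  a=F, b=F: c free; 4 ways for (d,e,f) × 2^1 = 8.
Total: 9 + 8 + 5 + 8 = 30.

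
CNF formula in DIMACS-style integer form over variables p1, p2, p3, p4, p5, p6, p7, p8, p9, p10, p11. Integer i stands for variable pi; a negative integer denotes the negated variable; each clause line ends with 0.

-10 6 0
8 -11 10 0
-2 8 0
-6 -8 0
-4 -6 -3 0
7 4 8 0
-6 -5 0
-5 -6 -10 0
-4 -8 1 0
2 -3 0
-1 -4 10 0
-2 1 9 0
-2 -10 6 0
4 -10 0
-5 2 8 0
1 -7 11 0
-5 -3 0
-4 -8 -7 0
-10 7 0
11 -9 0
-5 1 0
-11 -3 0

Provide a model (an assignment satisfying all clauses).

p1=True, p2=False, p3=False, p4=False, p5=False, p6=False, p7=False, p8=True, p9=True, p10=False, p11=True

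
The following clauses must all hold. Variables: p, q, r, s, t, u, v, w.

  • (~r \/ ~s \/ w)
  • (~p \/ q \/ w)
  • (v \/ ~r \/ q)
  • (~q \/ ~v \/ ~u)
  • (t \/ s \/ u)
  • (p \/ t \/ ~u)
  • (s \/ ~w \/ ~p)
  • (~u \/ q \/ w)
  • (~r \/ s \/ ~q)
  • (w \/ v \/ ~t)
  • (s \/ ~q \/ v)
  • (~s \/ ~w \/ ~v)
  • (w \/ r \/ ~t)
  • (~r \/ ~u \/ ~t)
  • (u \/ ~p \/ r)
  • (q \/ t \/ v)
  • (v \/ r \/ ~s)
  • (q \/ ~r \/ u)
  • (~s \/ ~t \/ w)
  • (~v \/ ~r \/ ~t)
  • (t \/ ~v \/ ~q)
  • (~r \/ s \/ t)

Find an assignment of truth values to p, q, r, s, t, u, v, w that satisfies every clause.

Try p = False.
Set q = True and propagate.
Try r = False.
The remaining clauses are satisfied by s = False, t = True, u = False, v = True, w = True.
Every clause has at least one true literal under this assignment.

p=F  q=T  r=F  s=F  t=T  u=F  v=T  w=T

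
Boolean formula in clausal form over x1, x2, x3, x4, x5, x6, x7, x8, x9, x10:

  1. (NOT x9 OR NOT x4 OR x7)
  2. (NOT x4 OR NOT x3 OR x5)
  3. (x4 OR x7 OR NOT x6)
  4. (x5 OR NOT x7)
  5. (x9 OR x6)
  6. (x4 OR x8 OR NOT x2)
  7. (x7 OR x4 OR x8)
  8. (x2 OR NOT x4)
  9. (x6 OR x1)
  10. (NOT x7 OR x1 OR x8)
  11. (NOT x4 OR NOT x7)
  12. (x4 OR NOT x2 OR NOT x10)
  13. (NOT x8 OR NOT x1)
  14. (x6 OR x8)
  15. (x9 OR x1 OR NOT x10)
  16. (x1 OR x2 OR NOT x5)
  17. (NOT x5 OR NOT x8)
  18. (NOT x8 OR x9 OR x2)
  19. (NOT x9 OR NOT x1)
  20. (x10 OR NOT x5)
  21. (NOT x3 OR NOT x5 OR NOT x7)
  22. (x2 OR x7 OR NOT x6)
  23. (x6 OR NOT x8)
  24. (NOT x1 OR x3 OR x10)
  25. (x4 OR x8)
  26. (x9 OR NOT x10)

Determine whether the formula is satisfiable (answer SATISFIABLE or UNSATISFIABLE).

SATISFIABLE

Set x1 = False and propagate.
  then x6 is forced to True.
Branch on x2: take x2 = True.
Set x3 = False and propagate.
The remaining clauses are satisfied by x4 = True, x5 = False, x7 = False, x8 = False, x9 = False, x10 = False.
So x1 = F  x2 = T  x3 = F  x4 = T  x5 = F  x6 = T  x7 = F  x8 = F  x9 = F  x10 = F is a satisfying assignment.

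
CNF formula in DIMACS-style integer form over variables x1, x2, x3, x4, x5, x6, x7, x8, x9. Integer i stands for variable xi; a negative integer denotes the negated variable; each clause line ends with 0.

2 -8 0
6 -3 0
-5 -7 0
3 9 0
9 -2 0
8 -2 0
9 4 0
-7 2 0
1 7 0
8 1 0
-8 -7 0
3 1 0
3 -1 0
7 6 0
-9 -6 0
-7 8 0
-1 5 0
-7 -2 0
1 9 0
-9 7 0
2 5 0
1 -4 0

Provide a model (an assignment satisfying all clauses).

Try x1 = True.
  then x3 is forced to True.
  then x6 is forced to True.
  then x9 is forced to False.
  then x2 is forced to False.
  then x8 is forced to False.
  then x4 is forced to True.
  then x7 is forced to False.
  then x5 is forced to True.
Every clause has at least one true literal under this assignment.

x1=True, x2=False, x3=True, x4=True, x5=True, x6=True, x7=False, x8=False, x9=False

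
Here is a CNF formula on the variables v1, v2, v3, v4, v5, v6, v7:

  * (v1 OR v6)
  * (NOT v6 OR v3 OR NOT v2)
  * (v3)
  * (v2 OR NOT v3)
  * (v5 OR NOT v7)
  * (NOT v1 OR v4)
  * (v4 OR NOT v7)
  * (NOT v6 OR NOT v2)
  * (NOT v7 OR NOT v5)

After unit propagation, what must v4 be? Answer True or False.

(v3) stands alone — v3 = True.
In (NOT v3 OR v2), NOT v3 is now false; v2 must hold, so v2 = True.
In (NOT v6 OR NOT v2), NOT v2 is now false; NOT v6 must hold, so v6 = False.
In (v6 OR v1), v6 is now false; v1 must hold, so v1 = True.
(v4 OR NOT v1): since v1 = True, the clause reduces to (v4). v4 = True.

True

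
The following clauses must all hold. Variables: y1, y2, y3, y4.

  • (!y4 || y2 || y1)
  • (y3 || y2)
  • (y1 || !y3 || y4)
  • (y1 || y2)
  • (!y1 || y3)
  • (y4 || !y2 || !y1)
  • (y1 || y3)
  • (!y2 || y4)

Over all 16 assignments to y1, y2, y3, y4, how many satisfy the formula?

4

Satisfying assignments:
  y1=0 y2=1 y3=1 y4=1
  y1=1 y2=0 y3=1 y4=0
  y1=1 y2=0 y3=1 y4=1
  y1=1 y2=1 y3=1 y4=1
Count: 4.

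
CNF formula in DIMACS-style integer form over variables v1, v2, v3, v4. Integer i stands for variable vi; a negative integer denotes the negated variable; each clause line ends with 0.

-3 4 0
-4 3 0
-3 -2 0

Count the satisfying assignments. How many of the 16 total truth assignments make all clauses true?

6

Satisfying assignments:
  v1=0 v2=0 v3=0 v4=0
  v1=0 v2=0 v3=1 v4=1
  v1=0 v2=1 v3=0 v4=0
  v1=1 v2=0 v3=0 v4=0
  v1=1 v2=0 v3=1 v4=1
  v1=1 v2=1 v3=0 v4=0
Count: 6.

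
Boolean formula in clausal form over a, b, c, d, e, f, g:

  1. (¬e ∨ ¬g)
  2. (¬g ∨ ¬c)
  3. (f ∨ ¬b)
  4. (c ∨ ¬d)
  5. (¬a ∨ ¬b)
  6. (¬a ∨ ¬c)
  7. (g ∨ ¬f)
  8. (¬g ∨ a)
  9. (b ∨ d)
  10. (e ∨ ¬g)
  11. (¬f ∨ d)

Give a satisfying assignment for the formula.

a=0, b=0, c=1, d=1, e=1, f=0, g=0

Branch on a: take a = False.
  then g is forced to False.
  then f is forced to False.
  then b is forced to False.
  then d is forced to True.
  then c is forced to True.
e is now unconstrained; take e = True.
Every clause has at least one true literal under this assignment.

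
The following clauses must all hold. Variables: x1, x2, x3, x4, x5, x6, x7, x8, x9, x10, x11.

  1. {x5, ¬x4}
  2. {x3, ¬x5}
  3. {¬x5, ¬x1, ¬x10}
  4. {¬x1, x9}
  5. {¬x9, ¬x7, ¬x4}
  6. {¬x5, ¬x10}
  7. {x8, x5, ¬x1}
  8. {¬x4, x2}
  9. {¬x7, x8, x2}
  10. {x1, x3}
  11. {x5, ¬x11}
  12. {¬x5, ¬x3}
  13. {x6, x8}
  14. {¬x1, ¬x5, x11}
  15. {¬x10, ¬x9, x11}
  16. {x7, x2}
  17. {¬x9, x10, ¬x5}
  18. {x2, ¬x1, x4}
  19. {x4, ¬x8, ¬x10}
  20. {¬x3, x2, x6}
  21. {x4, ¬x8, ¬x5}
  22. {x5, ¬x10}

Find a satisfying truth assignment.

x1=F  x2=T  x3=T  x4=F  x5=F  x6=F  x7=T  x8=T  x9=F  x10=F  x11=F

x2 occurs only positively in the remaining clauses — set x2 = True.
Branch on x1: take x1 = False.
  then x3 is forced to True.
  then x5 is forced to False.
  then x4 is forced to False.
  then x11 is forced to False.
  then x10 is forced to False.
Branch on x6: take x6 = False.
  then x8 is forced to True.
x7, x9 are now unconstrained; take x7 = True, x9 = False.
Check each clause:
  1. {¬x4, x5} — ¬x4 is true.
  2. {¬x5, x3} — x3 is true.
  3. {¬x5, ¬x1, ¬x10} — ¬x5 is true.
  4. {¬x1, x9} — ¬x1 is true.
  5. {¬x7, ¬x9, ¬x4} — ¬x4 is true.
  6. {¬x5, ¬x10} — ¬x5 is true.
  7. {x5, x8, ¬x1} — x8 is true.
  8. {¬x4, x2} — x2 is true.
  9. {¬x7, x8, x2} — x8 is true.
  10. {x3, x1} — x3 is true.
  11. {x5, ¬x11} — ¬x11 is true.
  12. {¬x5, ¬x3} — ¬x5 is true.
  13. {x6, x8} — x8 is true.
  14. {¬x1, x11, ¬x5} — ¬x5 is true.
  15. {x11, ¬x9, ¬x10} — ¬x10 is true.
  16. {x7, x2} — x2 is true.
  17. {¬x5, x10, ¬x9} — ¬x5 is true.
  18. {x4, x2, ¬x1} — x2 is true.
  19. {x4, ¬x8, ¬x10} — ¬x10 is true.
  20. {x2, ¬x3, x6} — x2 is true.
  21. {¬x8, x4, ¬x5} — ¬x5 is true.
  22. {x5, ¬x10} — ¬x10 is true.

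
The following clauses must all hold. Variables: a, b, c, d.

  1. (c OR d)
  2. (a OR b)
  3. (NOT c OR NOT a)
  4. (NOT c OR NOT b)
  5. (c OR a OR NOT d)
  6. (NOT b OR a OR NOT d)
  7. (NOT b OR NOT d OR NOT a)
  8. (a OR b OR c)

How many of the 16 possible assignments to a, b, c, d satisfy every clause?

1

The models are:
  a=1 b=0 c=0 d=1
Count: 1.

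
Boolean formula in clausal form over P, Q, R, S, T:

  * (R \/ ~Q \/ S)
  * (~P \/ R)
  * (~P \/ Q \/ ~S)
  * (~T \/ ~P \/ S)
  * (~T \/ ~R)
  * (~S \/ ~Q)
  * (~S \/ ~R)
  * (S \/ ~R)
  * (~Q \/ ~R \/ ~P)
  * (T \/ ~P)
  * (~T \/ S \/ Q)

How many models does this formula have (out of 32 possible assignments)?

Satisfying assignments:
  P=0 Q=0 R=0 S=0 T=0
  P=0 Q=0 R=0 S=1 T=0
  P=0 Q=0 R=0 S=1 T=1
Count: 3.

3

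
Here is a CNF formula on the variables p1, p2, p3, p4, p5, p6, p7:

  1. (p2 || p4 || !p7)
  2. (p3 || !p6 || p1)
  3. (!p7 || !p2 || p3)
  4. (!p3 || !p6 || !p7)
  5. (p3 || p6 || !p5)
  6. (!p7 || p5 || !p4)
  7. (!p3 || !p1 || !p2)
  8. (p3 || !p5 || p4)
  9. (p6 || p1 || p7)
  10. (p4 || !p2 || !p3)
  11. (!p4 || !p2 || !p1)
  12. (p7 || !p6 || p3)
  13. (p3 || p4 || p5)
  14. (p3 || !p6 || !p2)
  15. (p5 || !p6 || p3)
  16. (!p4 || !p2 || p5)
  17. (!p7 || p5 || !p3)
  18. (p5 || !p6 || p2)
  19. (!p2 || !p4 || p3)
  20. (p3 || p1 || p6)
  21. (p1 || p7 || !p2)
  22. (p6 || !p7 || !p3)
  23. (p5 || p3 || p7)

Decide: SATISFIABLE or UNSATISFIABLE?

SATISFIABLE

Set p1 = True and propagate.
Try p2 = False.
Branch on p3: take p3 = True.
The remaining clauses are satisfied by p4 = False, p5 = False, p6 = False, p7 = False.
So p1=T, p2=F, p3=T, p4=F, p5=F, p6=F, p7=F is a satisfying assignment.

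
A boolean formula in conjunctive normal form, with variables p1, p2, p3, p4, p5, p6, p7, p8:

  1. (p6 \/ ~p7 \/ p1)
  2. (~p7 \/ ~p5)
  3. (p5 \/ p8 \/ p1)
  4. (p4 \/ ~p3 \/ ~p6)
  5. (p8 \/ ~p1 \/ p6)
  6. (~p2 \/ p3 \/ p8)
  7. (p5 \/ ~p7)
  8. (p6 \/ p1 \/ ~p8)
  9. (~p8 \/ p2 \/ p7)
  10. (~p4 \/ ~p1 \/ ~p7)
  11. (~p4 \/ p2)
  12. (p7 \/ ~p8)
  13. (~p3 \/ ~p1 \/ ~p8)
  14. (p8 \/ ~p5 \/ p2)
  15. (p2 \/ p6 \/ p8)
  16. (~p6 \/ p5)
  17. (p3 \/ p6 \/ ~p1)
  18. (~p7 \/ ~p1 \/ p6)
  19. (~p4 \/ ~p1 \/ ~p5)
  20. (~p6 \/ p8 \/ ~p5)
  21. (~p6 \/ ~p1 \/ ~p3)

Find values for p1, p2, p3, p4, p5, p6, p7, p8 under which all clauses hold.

p1=F, p2=T, p3=T, p4=F, p5=T, p6=F, p7=F, p8=F

Branch on p1: take p1 = False.
For the remaining variables, p2 = True, p3 = True, p4 = False, p5 = True, p6 = False, p7 = False, p8 = False works.
Every clause has at least one true literal under this assignment.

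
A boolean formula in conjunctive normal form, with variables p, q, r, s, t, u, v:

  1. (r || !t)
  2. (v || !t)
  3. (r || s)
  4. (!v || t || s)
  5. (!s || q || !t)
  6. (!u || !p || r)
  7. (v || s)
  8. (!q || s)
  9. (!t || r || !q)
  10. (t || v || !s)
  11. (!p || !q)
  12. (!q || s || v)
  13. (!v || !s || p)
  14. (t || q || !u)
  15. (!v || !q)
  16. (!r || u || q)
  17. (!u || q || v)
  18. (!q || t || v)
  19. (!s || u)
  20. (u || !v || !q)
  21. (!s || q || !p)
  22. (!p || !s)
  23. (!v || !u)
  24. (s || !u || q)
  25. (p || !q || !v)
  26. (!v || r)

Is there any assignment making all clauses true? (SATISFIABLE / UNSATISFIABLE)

q = True:
  propagation gives s=True, p=False, v=False, t=False; an empty clause results — contradiction.
q = False:
  s = True:
    propagation gives t=False, v=True, p=True; an empty clause results — contradiction.
  s = False:
    propagation gives r=True, v=True, t=True, u=True; an empty clause results — contradiction.
Every branch closes, so no satisfying assignment exists.

UNSATISFIABLE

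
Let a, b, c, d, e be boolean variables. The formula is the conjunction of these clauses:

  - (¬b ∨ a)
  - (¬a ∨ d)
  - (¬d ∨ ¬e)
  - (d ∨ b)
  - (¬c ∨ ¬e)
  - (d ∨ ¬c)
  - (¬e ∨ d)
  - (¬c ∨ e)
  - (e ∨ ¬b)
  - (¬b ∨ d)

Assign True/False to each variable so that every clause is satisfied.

a=False, b=False, c=False, d=True, e=False

Check each clause:
  1. (a ∨ ¬b) — ¬b is true.
  2. (d ∨ ¬a) — d is true.
  3. (¬e ∨ ¬d) — ¬e is true.
  4. (b ∨ d) — d is true.
  5. (¬c ∨ ¬e) — ¬e is true.
  6. (d ∨ ¬c) — d is true.
  7. (d ∨ ¬e) — ¬e is true.
  8. (e ∨ ¬c) — ¬c is true.
  9. (¬b ∨ e) — ¬b is true.
  10. (d ∨ ¬b) — d is true.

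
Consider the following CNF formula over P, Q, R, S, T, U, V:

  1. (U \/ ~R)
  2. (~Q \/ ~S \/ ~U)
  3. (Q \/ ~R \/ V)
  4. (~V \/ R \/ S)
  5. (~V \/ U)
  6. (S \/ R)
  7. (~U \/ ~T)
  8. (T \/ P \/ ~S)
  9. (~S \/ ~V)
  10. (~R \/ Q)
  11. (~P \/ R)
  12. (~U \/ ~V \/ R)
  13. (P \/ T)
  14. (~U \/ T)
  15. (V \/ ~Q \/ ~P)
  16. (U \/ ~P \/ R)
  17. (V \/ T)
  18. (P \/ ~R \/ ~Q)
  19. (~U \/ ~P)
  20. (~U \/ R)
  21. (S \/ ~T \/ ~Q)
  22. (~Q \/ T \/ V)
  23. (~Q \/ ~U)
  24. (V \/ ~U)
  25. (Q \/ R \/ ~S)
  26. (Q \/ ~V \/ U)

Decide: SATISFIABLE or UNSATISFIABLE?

SATISFIABLE

Try P = False.
  then T is forced to True.
  then U is forced to False.
  then R is forced to False.
  then V is forced to False.
  then S is forced to True.
  then Q is forced to True.
Every clause has at least one true literal under this assignment.
So P=0, Q=1, R=0, S=1, T=1, U=0, V=0 is a satisfying assignment.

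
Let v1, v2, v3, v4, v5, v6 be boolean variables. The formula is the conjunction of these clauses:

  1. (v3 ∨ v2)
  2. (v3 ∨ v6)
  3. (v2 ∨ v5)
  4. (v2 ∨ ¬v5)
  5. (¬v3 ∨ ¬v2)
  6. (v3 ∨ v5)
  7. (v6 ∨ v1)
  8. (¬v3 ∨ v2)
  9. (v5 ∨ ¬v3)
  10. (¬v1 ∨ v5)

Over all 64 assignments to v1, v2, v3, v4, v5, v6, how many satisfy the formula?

Satisfying assignments:
  v1=0 v2=1 v3=0 v4=0 v5=1 v6=1
  v1=0 v2=1 v3=0 v4=1 v5=1 v6=1
  v1=1 v2=1 v3=0 v4=0 v5=1 v6=1
  v1=1 v2=1 v3=0 v4=1 v5=1 v6=1
Count: 4.

4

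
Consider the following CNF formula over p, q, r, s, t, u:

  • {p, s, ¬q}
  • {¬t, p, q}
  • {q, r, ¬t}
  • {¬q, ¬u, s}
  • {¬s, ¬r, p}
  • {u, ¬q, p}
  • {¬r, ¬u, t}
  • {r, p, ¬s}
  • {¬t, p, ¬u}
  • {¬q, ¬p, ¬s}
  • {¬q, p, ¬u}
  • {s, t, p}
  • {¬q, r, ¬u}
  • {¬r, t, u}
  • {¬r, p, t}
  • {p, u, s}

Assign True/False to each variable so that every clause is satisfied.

p=True, q=False, r=False, s=True, t=False, u=False

Check each clause:
  1. {p, ¬q, s} — p is true.
  2. {p, ¬t, q} — p is true.
  3. {q, r, ¬t} — ¬t is true.
  4. {s, ¬u, ¬q} — ¬u is true.
  5. {p, ¬s, ¬r} — p is true.
  6. {¬q, u, p} — p is true.
  7. {¬r, ¬u, t} — ¬r is true.
  8. {p, r, ¬s} — p is true.
  9. {¬u, ¬t, p} — p is true.
  10. {¬p, ¬q, ¬s} — ¬q is true.
  11. {¬q, ¬u, p} — p is true.
  12. {p, t, s} — p is true.
  13. {¬u, r, ¬q} — ¬u is true.
  14. {t, u, ¬r} — ¬r is true.
  15. {t, p, ¬r} — p is true.
  16. {u, s, p} — p is true.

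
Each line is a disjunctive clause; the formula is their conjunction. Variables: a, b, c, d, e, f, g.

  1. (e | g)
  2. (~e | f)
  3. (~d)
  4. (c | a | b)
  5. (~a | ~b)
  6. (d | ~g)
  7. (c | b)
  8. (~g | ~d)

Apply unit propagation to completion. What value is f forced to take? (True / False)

True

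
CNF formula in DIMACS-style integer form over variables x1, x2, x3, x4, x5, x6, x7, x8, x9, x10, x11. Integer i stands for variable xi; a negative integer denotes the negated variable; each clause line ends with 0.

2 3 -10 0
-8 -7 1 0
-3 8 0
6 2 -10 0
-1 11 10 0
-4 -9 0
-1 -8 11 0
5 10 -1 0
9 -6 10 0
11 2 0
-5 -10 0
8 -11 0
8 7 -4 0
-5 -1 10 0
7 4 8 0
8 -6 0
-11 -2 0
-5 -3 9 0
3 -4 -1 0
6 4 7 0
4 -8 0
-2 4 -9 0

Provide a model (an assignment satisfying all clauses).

Set x1 = True and propagate.
Branch on x2: take x2 = False.
  then x11 is forced to True.
  then x8 is forced to True.
  then x4 is forced to True.
  then x9 is forced to False.
  then x3 is forced to True.
  then x5 is forced to False.
  then x10 is forced to True.
  then x6 is forced to True.
x7 is now unconstrained; take x7 = False.
Check each clause:
  1. (~x10 | x3 | x2) — x3 is true.
  2. (x1 | ~x8 | ~x7) — ~x7 is true.
  3. (x8 | ~x3) — x8 is true.
  4. (~x10 | x6 | x2) — x6 is true.
  5. (x10 | ~x1 | x11) — x10 is true.
  6. (~x4 | ~x9) — ~x9 is true.
  7. (~x8 | x11 | ~x1) — x11 is true.
  8. (x5 | x10 | ~x1) — x10 is true.
  9. (~x6 | x9 | x10) — x10 is true.
  10. (x11 | x2) — x11 is true.
  11. (~x5 | ~x10) — ~x5 is true.
  12. (~x11 | x8) — x8 is true.
  13. (~x4 | x7 | x8) — x8 is true.
  14. (x10 | ~x1 | ~x5) — x10 is true.
  15. (x4 | x7 | x8) — x8 is true.
  16. (~x6 | x8) — x8 is true.
  17. (~x11 | ~x2) — ~x2 is true.
  18. (~x3 | ~x5 | x9) — ~x5 is true.
  19. (x3 | ~x4 | ~x1) — x3 is true.
  20. (x4 | x6 | x7) — x4 is true.
  21. (~x8 | x4) — x4 is true.
  22. (x4 | ~x9 | ~x2) — x4 is true.

x1=1, x2=0, x3=1, x4=1, x5=0, x6=1, x7=0, x8=1, x9=0, x10=1, x11=1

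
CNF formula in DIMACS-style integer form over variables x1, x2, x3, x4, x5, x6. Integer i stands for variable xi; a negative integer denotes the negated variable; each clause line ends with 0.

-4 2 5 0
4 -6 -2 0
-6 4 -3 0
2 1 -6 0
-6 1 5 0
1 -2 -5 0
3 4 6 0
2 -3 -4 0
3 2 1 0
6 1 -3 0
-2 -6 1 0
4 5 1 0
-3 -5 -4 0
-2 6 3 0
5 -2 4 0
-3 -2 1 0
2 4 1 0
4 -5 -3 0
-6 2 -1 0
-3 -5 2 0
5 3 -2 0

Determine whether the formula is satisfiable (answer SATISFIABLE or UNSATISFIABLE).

SATISFIABLE

Branch on x1: take x1 = True.
Branch on x2: take x2 = False.
  then x6 is forced to False.
Try x3 = True.
  then x4 is forced to False.
  then x5 is forced to False.
So x1=T  x2=F  x3=T  x4=F  x5=F  x6=F is a satisfying assignment.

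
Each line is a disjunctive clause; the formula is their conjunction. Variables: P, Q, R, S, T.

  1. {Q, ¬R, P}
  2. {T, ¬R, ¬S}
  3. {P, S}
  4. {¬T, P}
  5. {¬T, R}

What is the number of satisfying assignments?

12

Split on P, then R.
  P=T, R=T: Q free; 3 ways for (S,T) × 2^1 = 6.
  P=T, R=F: remaining (Q,S,T) ∈ {(F,F,F); (F,T,F); (T,F,F); (T,T,F)} — 4.
  P=F, R=T: a clause becomes empty — 0.
  P=F, R=F: remaining (Q,S,T) ∈ {(F,T,F); (T,T,F)} — 2.
Total: 6 + 4 + 0 + 2 = 12.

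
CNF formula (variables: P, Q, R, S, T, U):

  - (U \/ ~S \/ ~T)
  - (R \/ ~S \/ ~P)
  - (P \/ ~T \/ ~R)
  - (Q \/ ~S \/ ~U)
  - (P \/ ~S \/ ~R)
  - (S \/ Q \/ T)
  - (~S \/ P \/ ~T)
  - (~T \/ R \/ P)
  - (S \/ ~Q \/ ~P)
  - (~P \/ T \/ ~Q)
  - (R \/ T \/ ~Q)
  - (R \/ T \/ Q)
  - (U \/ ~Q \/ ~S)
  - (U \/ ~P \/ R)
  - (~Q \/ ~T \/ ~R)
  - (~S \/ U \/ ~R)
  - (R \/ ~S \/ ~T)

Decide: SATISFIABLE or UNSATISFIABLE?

Try P = True.
Branch on Q: take Q = False.
Set R = True and propagate.
The remaining clauses are satisfied by S = False, T = True, U = True.
So P=1  Q=0  R=1  S=0  T=1  U=1 is a satisfying assignment.

SATISFIABLE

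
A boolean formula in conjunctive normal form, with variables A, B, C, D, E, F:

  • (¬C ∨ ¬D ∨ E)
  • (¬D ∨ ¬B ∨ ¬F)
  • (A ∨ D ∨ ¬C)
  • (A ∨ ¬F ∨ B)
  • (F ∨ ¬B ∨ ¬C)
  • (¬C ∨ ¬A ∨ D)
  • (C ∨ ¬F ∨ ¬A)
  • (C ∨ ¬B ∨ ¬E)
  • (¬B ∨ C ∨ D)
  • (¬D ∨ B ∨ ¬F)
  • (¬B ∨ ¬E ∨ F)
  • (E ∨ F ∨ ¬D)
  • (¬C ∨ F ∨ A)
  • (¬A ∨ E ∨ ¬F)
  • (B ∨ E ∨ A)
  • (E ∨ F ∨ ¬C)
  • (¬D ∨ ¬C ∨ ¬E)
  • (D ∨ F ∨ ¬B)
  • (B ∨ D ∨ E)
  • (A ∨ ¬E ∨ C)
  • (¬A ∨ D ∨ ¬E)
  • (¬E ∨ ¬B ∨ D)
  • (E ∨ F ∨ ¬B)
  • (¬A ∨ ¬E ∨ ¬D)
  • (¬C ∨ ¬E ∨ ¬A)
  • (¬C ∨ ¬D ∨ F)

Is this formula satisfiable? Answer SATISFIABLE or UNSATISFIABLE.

E = True:
  C = True:
    propagation gives D=False, A=True; an empty clause results — contradiction.
  C = False:
    propagation gives B=False, A=True, F=False, D=True; an empty clause results — contradiction.
E = False:
  F = True:
    propagation gives A=False, B=True, D=False, C=False; an empty clause results — contradiction.
  F = False:
    propagation gives D=False, C=False, B=False; an empty clause results — contradiction.
Every branch closes, so no satisfying assignment exists.

UNSATISFIABLE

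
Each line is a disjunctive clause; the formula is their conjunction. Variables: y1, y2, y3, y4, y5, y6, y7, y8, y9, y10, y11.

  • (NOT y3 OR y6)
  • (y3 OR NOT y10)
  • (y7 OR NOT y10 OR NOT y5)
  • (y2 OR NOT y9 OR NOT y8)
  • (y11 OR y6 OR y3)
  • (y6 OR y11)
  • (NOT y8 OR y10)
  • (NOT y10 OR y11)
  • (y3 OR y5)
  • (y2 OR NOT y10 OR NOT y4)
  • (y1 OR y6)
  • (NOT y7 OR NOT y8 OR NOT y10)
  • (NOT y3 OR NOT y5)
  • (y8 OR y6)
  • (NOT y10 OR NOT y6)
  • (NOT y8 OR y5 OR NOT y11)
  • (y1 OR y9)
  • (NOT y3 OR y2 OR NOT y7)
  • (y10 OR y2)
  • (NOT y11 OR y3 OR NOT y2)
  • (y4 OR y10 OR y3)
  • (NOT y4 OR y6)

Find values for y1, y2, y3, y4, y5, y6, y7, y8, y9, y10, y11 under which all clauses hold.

y1=True, y2=True, y3=True, y4=False, y5=False, y6=True, y7=True, y8=False, y9=False, y10=False, y11=True

Check each clause:
  1. (NOT y3 OR y6) — y6 is true.
  2. (NOT y10 OR y3) — y3 is true.
  3. (NOT y10 OR y7 OR NOT y5) — NOT y5 is true.
  4. (y2 OR NOT y8 OR NOT y9) — NOT y8 is true.
  5. (y6 OR y3 OR y11) — y11 is true.
  6. (y6 OR y11) — y11 is true.
  7. (NOT y8 OR y10) — NOT y8 is true.
  8. (y11 OR NOT y10) — y11 is true.
  9. (y3 OR y5) — y3 is true.
  10. (y2 OR NOT y10 OR NOT y4) — y2 is true.
  11. (y1 OR y6) — y1 is true.
  12. (NOT y8 OR NOT y10 OR NOT y7) — NOT y8 is true.
  13. (NOT y5 OR NOT y3) — NOT y5 is true.
  14. (y8 OR y6) — y6 is true.
  15. (NOT y10 OR NOT y6) — NOT y10 is true.
  16. (NOT y8 OR NOT y11 OR y5) — NOT y8 is true.
  17. (y9 OR y1) — y1 is true.
  18. (NOT y3 OR NOT y7 OR y2) — y2 is true.
  19. (y10 OR y2) — y2 is true.
  20. (y3 OR NOT y11 OR NOT y2) — y3 is true.
  21. (y4 OR y10 OR y3) — y3 is true.
  22. (y6 OR NOT y4) — NOT y4 is true.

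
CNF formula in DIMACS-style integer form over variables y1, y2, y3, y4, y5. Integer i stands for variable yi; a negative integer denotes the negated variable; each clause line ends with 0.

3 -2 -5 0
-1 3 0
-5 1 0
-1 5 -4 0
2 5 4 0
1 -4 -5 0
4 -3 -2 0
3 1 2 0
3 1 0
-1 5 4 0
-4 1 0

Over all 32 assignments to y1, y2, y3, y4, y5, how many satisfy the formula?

The models are:
  y1=T y2=F y3=T y4=F y5=T
  y1=T y2=F y3=T y4=T y5=T
  y1=T y2=T y3=T y4=T y5=T
Count: 3.

3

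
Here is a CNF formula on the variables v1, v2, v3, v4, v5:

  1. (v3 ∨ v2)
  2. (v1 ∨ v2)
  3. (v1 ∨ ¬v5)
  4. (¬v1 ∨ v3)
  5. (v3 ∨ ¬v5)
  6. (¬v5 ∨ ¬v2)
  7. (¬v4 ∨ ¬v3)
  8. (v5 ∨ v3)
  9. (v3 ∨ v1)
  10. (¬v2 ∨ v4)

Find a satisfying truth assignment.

v1=True, v2=False, v3=True, v4=False, v5=False

Check each clause:
  1. (v3 ∨ v2) — v3 is true.
  2. (v1 ∨ v2) — v1 is true.
  3. (¬v5 ∨ v1) — v1 is true.
  4. (v3 ∨ ¬v1) — v3 is true.
  5. (v3 ∨ ¬v5) — v3 is true.
  6. (¬v2 ∨ ¬v5) — ¬v5 is true.
  7. (¬v4 ∨ ¬v3) — ¬v4 is true.
  8. (v3 ∨ v5) — v3 is true.
  9. (v3 ∨ v1) — v1 is true.
  10. (¬v2 ∨ v4) — ¬v2 is true.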